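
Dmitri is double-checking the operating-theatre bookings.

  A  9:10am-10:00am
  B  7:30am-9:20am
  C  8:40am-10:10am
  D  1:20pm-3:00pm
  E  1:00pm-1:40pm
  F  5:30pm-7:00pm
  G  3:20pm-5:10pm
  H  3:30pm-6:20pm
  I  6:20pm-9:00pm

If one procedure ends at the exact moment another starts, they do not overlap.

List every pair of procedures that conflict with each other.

Sorted by start: B, C, A, E, D, G, H, F, I.
C starts before B ends → B and C overlap.
A starts before B ends → B and A overlap.
E starts after B ends, so B has no further overlaps.
A starts before C ends → C and A overlap.
E starts after C ends, so C has no further overlaps.
E starts after A ends, so A has no further overlaps.
D starts before E ends → E and D overlap.
G starts after E ends, so E has no further overlaps.
G starts after D ends, so D has no further overlaps.
H starts before G ends → G and H overlap.
F starts after G ends, so G has no further overlaps.
F starts before H ends → H and F overlap.
I starts exactly when H ends (back-to-back, no overlap).
I starts before F ends → F and I overlap.

A & B, A & C, B & C, D & E, F & H, F & I, G & H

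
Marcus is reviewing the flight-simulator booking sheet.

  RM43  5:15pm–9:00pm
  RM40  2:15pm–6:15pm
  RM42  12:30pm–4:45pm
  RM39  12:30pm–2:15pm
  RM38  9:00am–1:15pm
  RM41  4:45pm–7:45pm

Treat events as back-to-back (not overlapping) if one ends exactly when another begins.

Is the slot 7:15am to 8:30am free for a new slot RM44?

RM38: starts 9:00am at or after RM44 ends 8:30am → clear.
RM39: starts 12:30pm at or after RM44 ends 8:30am → clear.
RM42: starts 12:30pm at or after RM44 ends 8:30am → clear.
RM40: starts 2:15pm at or after RM44 ends 8:30am → clear.
RM41: starts 4:45pm at or after RM44 ends 8:30am → clear.
RM43: starts 5:15pm at or after RM44 ends 8:30am → clear.

Yes — the slot is free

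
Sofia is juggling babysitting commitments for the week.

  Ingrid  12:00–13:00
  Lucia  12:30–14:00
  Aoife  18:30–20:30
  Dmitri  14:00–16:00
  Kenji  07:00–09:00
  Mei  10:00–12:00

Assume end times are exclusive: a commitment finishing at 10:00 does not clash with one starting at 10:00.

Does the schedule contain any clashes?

Yes

Check each pair: they overlap iff neither finishes before the other starts.
Sorted by start: Kenji, Mei, Ingrid, Lucia, Dmitri, Aoife.
Mei starts after Kenji ends; Kenji is clear from here.
Ingrid starts exactly when Mei ends (back-to-back, no overlap); Mei is clear from here.
Lucia starts before Ingrid ends → Ingrid and Lucia overlap.
That's a conflict, so the schedule is not conflict-free.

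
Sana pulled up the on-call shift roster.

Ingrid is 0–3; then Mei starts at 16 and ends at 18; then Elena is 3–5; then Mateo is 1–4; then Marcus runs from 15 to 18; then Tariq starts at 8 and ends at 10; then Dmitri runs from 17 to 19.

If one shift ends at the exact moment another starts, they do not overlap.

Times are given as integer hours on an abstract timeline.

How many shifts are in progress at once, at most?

Sweep the timeline, counting +1 at each start and −1 at each end (ends before starts at a tie):
0 start Ingrid → 1
1 start Mateo → 2
3 end Ingrid → 1
3 start Elena → 2
4 end Mateo → 1
5 end Elena → 0
8 start Tariq → 1
10 end Tariq → 0
15 start Marcus → 1
16 start Mei → 2
17 start Dmitri → 3
18 end Marcus → 2
18 end Mei → 1
19 end Dmitri → 0
Peak is 3, at 17 (Dmitri, Marcus, Mei).

3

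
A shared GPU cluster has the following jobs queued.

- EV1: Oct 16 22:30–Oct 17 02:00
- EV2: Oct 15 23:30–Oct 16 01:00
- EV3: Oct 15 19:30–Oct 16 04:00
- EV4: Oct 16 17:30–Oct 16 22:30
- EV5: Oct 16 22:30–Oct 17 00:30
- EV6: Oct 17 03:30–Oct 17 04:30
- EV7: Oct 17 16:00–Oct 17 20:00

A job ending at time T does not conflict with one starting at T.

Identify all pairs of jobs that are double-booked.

Check each pair: they overlap iff neither finishes before the other starts.
Sorted by start: EV3, EV2, EV4, EV1, EV5, EV6, EV7.
EV2 starts before EV3 ends → EV3 and EV2 overlap.
EV4 starts after EV3 ends; EV3 is clear from here.
EV4 starts after EV2 ends; EV2 is clear from here.
EV1 starts exactly when EV4 ends (back-to-back, no overlap); EV4 is clear from here.
EV5 starts before EV1 ends → EV1 and EV5 overlap.
EV6 starts after EV1 ends; EV1 is clear from here.
EV6 starts after EV5 ends; EV5 is clear from here.
EV7 starts after EV6 ends.

EV1 & EV5, EV2 & EV3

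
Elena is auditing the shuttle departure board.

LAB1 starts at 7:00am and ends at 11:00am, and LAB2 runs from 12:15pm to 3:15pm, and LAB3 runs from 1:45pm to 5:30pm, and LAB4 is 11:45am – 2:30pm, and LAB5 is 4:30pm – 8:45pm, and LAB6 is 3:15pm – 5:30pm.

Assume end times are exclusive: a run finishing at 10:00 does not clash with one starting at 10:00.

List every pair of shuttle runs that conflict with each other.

Sorted by start: LAB1, LAB4, LAB2, LAB3, LAB6, LAB5.
LAB4 starts after LAB1 ends, so nothing later overlaps LAB1 either.
LAB2 starts before LAB4 ends → LAB4 and LAB2 overlap.
LAB3 starts before LAB4 ends → LAB4 and LAB3 overlap.
LAB6 starts after LAB4 ends, so nothing later overlaps LAB4 either.
LAB3 starts before LAB2 ends → LAB2 and LAB3 overlap.
LAB6 starts exactly when LAB2 ends (back-to-back, no overlap), so nothing later overlaps LAB2 either.
LAB6 starts before LAB3 ends → LAB3 and LAB6 overlap.
LAB5 starts before LAB3 ends → LAB3 and LAB5 overlap.
LAB5 starts before LAB6 ends → LAB6 and LAB5 overlap.

LAB2 & LAB3, LAB2 & LAB4, LAB3 & LAB4, LAB3 & LAB5, LAB3 & LAB6, LAB5 & LAB6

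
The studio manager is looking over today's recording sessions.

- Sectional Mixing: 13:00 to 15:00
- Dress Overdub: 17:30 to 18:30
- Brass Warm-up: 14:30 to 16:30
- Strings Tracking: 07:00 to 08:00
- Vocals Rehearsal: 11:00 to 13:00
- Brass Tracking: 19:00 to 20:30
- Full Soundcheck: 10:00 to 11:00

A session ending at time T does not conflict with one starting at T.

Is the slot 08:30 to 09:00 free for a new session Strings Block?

Strings Tracking: ends 08:00 at or before Strings Block starts 08:30 → clear.
Full Soundcheck: starts 10:00 at or after Strings Block ends 09:00 → clear.
Vocals Rehearsal: starts 11:00 at or after Strings Block ends 09:00 → clear.
Sectional Mixing: starts 13:00 at or after Strings Block ends 09:00 → clear.
Brass Warm-up: starts 14:30 at or after Strings Block ends 09:00 → clear.
Dress Overdub: starts 17:30 at or after Strings Block ends 09:00 → clear.
Brass Tracking: starts 19:00 at or after Strings Block ends 09:00 → clear.

Yes — the slot is free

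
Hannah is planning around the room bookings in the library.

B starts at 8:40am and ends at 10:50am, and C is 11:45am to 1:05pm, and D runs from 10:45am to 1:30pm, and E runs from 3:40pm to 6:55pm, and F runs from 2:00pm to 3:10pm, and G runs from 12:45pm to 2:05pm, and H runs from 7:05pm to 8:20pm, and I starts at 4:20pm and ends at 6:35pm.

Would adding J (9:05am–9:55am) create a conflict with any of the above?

Yes — it overlaps B

B: starts 8:40am before J ends 9:55am, and ends 10:50am after J starts 9:05am → overlap.
D: starts 10:45am at or after J ends 9:55am → clear.
C: starts 11:45am at or after J ends 9:55am → clear.
G: starts 12:45pm at or after J ends 9:55am → clear.
F: starts 2:00pm at or after J ends 9:55am → clear.
E: starts 3:40pm at or after J ends 9:55am → clear.
I: starts 4:20pm at or after J ends 9:55am → clear.
H: starts 7:05pm at or after J ends 9:55am → clear.
J overlaps B.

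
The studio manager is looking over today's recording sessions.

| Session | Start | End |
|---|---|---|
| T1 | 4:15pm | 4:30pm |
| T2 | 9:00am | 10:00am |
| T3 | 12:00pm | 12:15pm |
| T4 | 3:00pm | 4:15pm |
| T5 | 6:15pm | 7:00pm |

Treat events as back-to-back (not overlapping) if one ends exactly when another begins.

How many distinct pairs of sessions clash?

Check each pair: they overlap iff neither finishes before the other starts.
Sorted by start: T2, T3, T4, T1, T5.
T3 starts after T2 ends; T2 is clear from here.
T4 starts after T3 ends; T3 is clear from here.
T1 starts exactly when T4 ends (back-to-back, no overlap); T4 is clear from here.
T5 starts after T1 ends.
No pair overlaps.

0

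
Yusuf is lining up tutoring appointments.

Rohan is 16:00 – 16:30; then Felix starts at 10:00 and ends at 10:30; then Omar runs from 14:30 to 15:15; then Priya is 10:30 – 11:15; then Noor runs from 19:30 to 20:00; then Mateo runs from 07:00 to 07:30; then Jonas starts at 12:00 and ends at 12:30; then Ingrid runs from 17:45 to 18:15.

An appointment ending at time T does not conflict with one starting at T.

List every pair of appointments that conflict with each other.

Sorted by start: Mateo, Felix, Priya, Jonas, Omar, Rohan, Ingrid, Noor.
Felix starts after Mateo ends, so Mateo has no further overlaps.
Priya starts exactly when Felix ends (back-to-back, no overlap), so Felix has no further overlaps.
Jonas starts after Priya ends, so Priya has no further overlaps.
Omar starts after Jonas ends, so Jonas has no further overlaps.
Rohan starts after Omar ends, so Omar has no further overlaps.
Ingrid starts after Rohan ends, so Rohan has no further overlaps.
Noor starts after Ingrid ends.

none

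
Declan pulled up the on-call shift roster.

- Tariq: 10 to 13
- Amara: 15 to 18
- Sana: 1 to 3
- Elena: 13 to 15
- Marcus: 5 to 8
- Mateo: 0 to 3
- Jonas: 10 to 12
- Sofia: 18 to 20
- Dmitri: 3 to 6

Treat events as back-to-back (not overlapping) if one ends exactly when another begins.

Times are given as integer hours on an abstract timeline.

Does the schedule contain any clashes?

Sorted by start: Mateo, Sana, Dmitri, Marcus, Jonas, Tariq, Elena, Amara, Sofia.
Sana starts before Mateo ends → Mateo and Sana overlap.
That's a conflict, so the schedule is not conflict-free.

Yes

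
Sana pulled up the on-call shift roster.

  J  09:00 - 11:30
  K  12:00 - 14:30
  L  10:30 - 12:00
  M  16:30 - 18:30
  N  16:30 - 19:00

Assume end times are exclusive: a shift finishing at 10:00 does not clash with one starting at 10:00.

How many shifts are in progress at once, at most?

2

Sort all start/end points and keep a running count:
09:00 start J → 1
10:30 start L → 2
11:30 end J → 1
12:00 end L → 0
12:00 start K → 1
14:30 end K → 0
16:30 start M → 1
16:30 start N → 2
18:30 end M → 1
19:00 end N → 0
Peak is 2, at 10:30 (J, L).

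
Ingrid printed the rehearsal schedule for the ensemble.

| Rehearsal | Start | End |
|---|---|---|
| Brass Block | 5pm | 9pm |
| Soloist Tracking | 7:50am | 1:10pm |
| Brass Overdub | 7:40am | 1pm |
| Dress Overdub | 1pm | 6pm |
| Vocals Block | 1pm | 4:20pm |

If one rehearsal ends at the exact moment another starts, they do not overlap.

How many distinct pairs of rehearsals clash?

5

Two intervals overlap when each starts before the other ends.
Sorted by start: Brass Overdub, Soloist Tracking, Dress Overdub, Vocals Block, Brass Block.
Soloist Tracking starts before Brass Overdub ends → Brass Overdub and Soloist Tracking overlap.
Dress Overdub starts exactly when Brass Overdub ends (back-to-back, no overlap); Brass Overdub is clear from here.
Dress Overdub starts before Soloist Tracking ends → Soloist Tracking and Dress Overdub overlap.
Vocals Block starts before Soloist Tracking ends → Soloist Tracking and Vocals Block overlap.
Brass Block starts after Soloist Tracking ends.
Vocals Block starts before Dress Overdub ends → Dress Overdub and Vocals Block overlap.
Brass Block starts before Dress Overdub ends → Dress Overdub and Brass Block overlap.
Brass Block starts after Vocals Block ends.
Overlapping pairs: Brass Block & Dress Overdub, Brass Overdub & Soloist Tracking, Dress Overdub & Soloist Tracking, Dress Overdub & Vocals Block, Soloist Tracking & Vocals Block — 5 in total.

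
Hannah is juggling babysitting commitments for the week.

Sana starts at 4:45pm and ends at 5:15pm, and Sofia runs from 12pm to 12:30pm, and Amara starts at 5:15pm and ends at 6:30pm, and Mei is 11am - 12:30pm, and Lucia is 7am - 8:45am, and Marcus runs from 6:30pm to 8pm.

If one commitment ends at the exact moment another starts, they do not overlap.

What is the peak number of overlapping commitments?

Sweep the timeline, counting +1 at each start and −1 at each end (ends before starts at a tie):
7am start Lucia → 1
8:45am end Lucia → 0
11am start Mei → 1
12pm start Sofia → 2
12:30pm end Mei → 1
12:30pm end Sofia → 0
4:45pm start Sana → 1
5:15pm end Sana → 0
5:15pm start Amara → 1
6:30pm end Amara → 0
6:30pm start Marcus → 1
8pm end Marcus → 0
Peak is 2, at 12pm (Mei, Sofia).

2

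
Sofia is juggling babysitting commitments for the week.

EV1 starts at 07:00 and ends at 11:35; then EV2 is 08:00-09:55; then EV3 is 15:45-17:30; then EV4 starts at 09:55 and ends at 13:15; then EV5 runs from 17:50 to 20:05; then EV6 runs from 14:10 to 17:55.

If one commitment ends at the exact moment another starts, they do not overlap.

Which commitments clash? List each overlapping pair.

EV1 & EV2, EV1 & EV4, EV3 & EV6, EV5 & EV6

Sorted by start: EV1, EV2, EV4, EV6, EV3, EV5.
EV2 starts before EV1 ends → EV1 and EV2 overlap.
EV4 starts before EV1 ends → EV1 and EV4 overlap.
EV6 starts after EV1 ends; EV1 is clear from here.
EV4 starts exactly when EV2 ends (back-to-back, no overlap); EV2 is clear from here.
EV6 starts after EV4 ends; EV4 is clear from here.
EV3 starts before EV6 ends → EV6 and EV3 overlap.
EV5 starts before EV6 ends → EV6 and EV5 overlap.
EV5 starts after EV3 ends.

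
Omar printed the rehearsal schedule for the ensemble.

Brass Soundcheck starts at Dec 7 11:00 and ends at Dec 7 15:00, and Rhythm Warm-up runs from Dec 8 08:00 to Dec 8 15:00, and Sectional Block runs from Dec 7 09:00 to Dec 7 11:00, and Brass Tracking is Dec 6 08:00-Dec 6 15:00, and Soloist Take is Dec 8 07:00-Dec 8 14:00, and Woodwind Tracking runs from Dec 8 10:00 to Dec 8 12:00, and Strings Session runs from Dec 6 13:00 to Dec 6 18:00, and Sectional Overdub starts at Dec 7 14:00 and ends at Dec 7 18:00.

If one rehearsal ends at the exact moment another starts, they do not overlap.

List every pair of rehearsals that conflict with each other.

Sorted by start: Brass Tracking, Strings Session, Sectional Block, Brass Soundcheck, Sectional Overdub, Soloist Take, Rhythm Warm-up, Woodwind Tracking.
Strings Session starts before Brass Tracking ends → Brass Tracking and Strings Session overlap.
Sectional Block starts after Brass Tracking ends; Brass Tracking is clear from here.
Sectional Block starts after Strings Session ends; Strings Session is clear from here.
Brass Soundcheck starts exactly when Sectional Block ends (back-to-back, no overlap); Sectional Block is clear from here.
Sectional Overdub starts before Brass Soundcheck ends → Brass Soundcheck and Sectional Overdub overlap.
Soloist Take starts after Brass Soundcheck ends; Brass Soundcheck is clear from here.
Soloist Take starts after Sectional Overdub ends; Sectional Overdub is clear from here.
Rhythm Warm-up starts before Soloist Take ends → Soloist Take and Rhythm Warm-up overlap.
Woodwind Tracking starts before Soloist Take ends → Soloist Take and Woodwind Tracking overlap.
Woodwind Tracking starts before Rhythm Warm-up ends → Rhythm Warm-up and Woodwind Tracking overlap.

Brass Soundcheck & Sectional Overdub, Brass Tracking & Strings Session, Rhythm Warm-up & Soloist Take, Rhythm Warm-up & Woodwind Tracking, Soloist Take & Woodwind Tracking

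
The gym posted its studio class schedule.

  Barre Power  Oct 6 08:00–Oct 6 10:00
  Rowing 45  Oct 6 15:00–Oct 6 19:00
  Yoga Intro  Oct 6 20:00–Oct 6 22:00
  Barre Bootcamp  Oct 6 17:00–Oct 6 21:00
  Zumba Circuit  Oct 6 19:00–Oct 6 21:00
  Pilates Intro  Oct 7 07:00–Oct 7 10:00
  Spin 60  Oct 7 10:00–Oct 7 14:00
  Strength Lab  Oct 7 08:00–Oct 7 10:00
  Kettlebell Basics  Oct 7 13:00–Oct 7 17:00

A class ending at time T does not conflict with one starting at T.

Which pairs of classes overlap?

Barre Bootcamp & Rowing 45, Barre Bootcamp & Yoga Intro, Barre Bootcamp & Zumba Circuit, Kettlebell Basics & Spin 60, Pilates Intro & Strength Lab, Yoga Intro & Zumba Circuit

Sorted by start: Barre Power, Rowing 45, Barre Bootcamp, Zumba Circuit, Yoga Intro, Pilates Intro, Strength Lab, Spin 60, Kettlebell Basics.
Rowing 45 starts after Barre Power ends, so Barre Power has no further overlaps.
Barre Bootcamp starts before Rowing 45 ends → Rowing 45 and Barre Bootcamp overlap.
Zumba Circuit starts exactly when Rowing 45 ends (back-to-back, no overlap), so Rowing 45 has no further overlaps.
Zumba Circuit starts before Barre Bootcamp ends → Barre Bootcamp and Zumba Circuit overlap.
Yoga Intro starts before Barre Bootcamp ends → Barre Bootcamp and Yoga Intro overlap.
Pilates Intro starts after Barre Bootcamp ends, so Barre Bootcamp has no further overlaps.
Yoga Intro starts before Zumba Circuit ends → Zumba Circuit and Yoga Intro overlap.
Pilates Intro starts after Zumba Circuit ends, so Zumba Circuit has no further overlaps.
Pilates Intro starts after Yoga Intro ends, so Yoga Intro has no further overlaps.
Strength Lab starts before Pilates Intro ends → Pilates Intro and Strength Lab overlap.
Spin 60 starts exactly when Pilates Intro ends (back-to-back, no overlap), so Pilates Intro has no further overlaps.
Spin 60 starts exactly when Strength Lab ends (back-to-back, no overlap), so Strength Lab has no further overlaps.
Kettlebell Basics starts before Spin 60 ends → Spin 60 and Kettlebell Basics overlap.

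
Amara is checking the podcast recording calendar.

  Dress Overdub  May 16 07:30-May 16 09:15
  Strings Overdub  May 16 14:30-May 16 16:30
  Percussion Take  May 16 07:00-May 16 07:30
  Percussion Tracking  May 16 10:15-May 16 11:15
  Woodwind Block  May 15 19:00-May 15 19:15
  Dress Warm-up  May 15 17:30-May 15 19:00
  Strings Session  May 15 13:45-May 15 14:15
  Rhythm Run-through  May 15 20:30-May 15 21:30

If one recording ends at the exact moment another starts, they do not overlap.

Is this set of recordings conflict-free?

Sorted by start: Strings Session, Dress Warm-up, Woodwind Block, Rhythm Run-through, Percussion Take, Dress Overdub, Percussion Tracking, Strings Overdub.
Dress Warm-up starts after Strings Session ends, so Strings Session has no further overlaps.
Woodwind Block starts exactly when Dress Warm-up ends (back-to-back, no overlap), so Dress Warm-up has no further overlaps.
Rhythm Run-through starts after Woodwind Block ends, so Woodwind Block has no further overlaps.
Percussion Take starts after Rhythm Run-through ends, so Rhythm Run-through has no further overlaps.
Dress Overdub starts exactly when Percussion Take ends (back-to-back, no overlap), so Percussion Take has no further overlaps.
Percussion Tracking starts after Dress Overdub ends, so Dress Overdub has no further overlaps.
Strings Overdub starts after Percussion Tracking ends.
Every pair is clear; the schedule has no overlaps.

Yes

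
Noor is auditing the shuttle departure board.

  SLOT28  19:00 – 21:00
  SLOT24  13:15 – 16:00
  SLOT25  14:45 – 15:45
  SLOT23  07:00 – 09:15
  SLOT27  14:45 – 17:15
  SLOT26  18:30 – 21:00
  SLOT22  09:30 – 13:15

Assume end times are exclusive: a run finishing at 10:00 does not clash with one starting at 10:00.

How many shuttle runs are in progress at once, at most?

Sort all start/end points and keep a running count:
07:00 start SLOT23 → 1
09:15 end SLOT23 → 0
09:30 start SLOT22 → 1
13:15 end SLOT22 → 0
13:15 start SLOT24 → 1
14:45 start SLOT25 → 2
14:45 start SLOT27 → 3
15:45 end SLOT25 → 2
16:00 end SLOT24 → 1
17:15 end SLOT27 → 0
18:30 start SLOT26 → 1
19:00 start SLOT28 → 2
21:00 end SLOT26 → 1
21:00 end SLOT28 → 0
Peak is 3, at 14:45 (SLOT24, SLOT25, SLOT27).

3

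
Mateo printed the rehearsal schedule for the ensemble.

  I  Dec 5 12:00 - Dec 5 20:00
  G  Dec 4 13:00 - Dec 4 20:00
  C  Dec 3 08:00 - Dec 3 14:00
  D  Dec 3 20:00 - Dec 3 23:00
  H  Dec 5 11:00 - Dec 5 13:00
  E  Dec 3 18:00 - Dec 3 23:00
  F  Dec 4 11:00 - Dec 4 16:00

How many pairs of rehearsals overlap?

3

Sorted by start: C, E, D, F, G, H, I.
E starts after C ends, so nothing later overlaps C either.
D starts before E ends → E and D overlap.
F starts after E ends, so nothing later overlaps E either.
F starts after D ends, so nothing later overlaps D either.
G starts before F ends → F and G overlap.
H starts after F ends, so nothing later overlaps F either.
H starts after G ends, so nothing later overlaps G either.
I starts before H ends → H and I overlap.
Overlapping pairs: D & E, F & G, H & I — 3 in total.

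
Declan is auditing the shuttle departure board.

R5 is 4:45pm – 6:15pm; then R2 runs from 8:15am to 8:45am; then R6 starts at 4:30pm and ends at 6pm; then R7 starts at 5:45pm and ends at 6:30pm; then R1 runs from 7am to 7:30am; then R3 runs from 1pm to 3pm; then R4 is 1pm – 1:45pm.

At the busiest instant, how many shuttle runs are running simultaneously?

3

Sweep the timeline, counting +1 at each start and −1 at each end (ends before starts at a tie):
7am start R1 → 1
7:30am end R1 → 0
8:15am start R2 → 1
8:45am end R2 → 0
1pm start R3 → 1
1pm start R4 → 2
1:45pm end R4 → 1
3pm end R3 → 0
4:30pm start R6 → 1
4:45pm start R5 → 2
5:45pm start R7 → 3
6pm end R6 → 2
6:15pm end R5 → 1
6:30pm end R7 → 0
Peak is 3, at 5:45pm (R5, R6, R7).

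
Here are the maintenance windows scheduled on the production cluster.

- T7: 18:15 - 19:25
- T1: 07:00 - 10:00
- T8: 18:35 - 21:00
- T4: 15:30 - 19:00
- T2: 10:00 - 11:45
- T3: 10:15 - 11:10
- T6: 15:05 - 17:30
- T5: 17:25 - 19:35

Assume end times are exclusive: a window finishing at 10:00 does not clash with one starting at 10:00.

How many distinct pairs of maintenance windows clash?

9

Sorted by start: T1, T2, T3, T6, T4, T5, T7, T8.
T2 starts exactly when T1 ends (back-to-back, no overlap); T1 is clear from here.
T3 starts before T2 ends → T2 and T3 overlap.
T6 starts after T2 ends; T2 is clear from here.
T6 starts after T3 ends; T3 is clear from here.
T4 starts before T6 ends → T6 and T4 overlap.
T5 starts before T6 ends → T6 and T5 overlap.
T7 starts after T6 ends; T6 is clear from here.
T5 starts before T4 ends → T4 and T5 overlap.
T7 starts before T4 ends → T4 and T7 overlap.
T8 starts before T4 ends → T4 and T8 overlap.
T7 starts before T5 ends → T5 and T7 overlap.
T8 starts before T5 ends → T5 and T8 overlap.
T8 starts before T7 ends → T7 and T8 overlap.
Overlapping pairs: T2 & T3, T4 & T5, T4 & T6, T4 & T7, T4 & T8, T5 & T6, T5 & T7, T5 & T8, T7 & T8 — 9 in total.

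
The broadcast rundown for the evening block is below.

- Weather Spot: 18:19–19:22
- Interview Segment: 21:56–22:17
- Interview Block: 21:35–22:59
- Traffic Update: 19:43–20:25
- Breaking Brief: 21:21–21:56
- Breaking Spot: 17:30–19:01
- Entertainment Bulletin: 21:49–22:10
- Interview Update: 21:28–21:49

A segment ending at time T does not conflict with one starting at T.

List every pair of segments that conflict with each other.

Breaking Brief & Entertainment Bulletin, Breaking Brief & Interview Block, Breaking Brief & Interview Update, Breaking Spot & Weather Spot, Entertainment Bulletin & Interview Block, Entertainment Bulletin & Interview Segment, Interview Block & Interview Segment, Interview Block & Interview Update

Two intervals overlap when each starts before the other ends.
Sorted by start: Breaking Spot, Weather Spot, Traffic Update, Breaking Brief, Interview Update, Interview Block, Entertainment Bulletin, Interview Segment.
Weather Spot starts before Breaking Spot ends → Breaking Spot and Weather Spot overlap.
Traffic Update starts after Breaking Spot ends; Breaking Spot is clear from here.
Traffic Update starts after Weather Spot ends; Weather Spot is clear from here.
Breaking Brief starts after Traffic Update ends; Traffic Update is clear from here.
Interview Update starts before Breaking Brief ends → Breaking Brief and Interview Update overlap.
Interview Block starts before Breaking Brief ends → Breaking Brief and Interview Block overlap.
Entertainment Bulletin starts before Breaking Brief ends → Breaking Brief and Entertainment Bulletin overlap.
Interview Segment starts exactly when Breaking Brief ends (back-to-back, no overlap).
Interview Block starts before Interview Update ends → Interview Update and Interview Block overlap.
Entertainment Bulletin starts exactly when Interview Update ends (back-to-back, no overlap); Interview Update is clear from here.
Entertainment Bulletin starts before Interview Block ends → Interview Block and Entertainment Bulletin overlap.
Interview Segment starts before Interview Block ends → Interview Block and Interview Segment overlap.
Interview Segment starts before Entertainment Bulletin ends → Entertainment Bulletin and Interview Segment overlap.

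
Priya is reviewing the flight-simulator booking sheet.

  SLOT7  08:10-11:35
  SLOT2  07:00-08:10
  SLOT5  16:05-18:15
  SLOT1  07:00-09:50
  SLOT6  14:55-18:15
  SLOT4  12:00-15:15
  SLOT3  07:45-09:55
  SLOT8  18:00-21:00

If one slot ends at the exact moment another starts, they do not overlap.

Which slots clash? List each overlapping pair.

Two intervals overlap when each starts before the other ends.
Sorted by start: SLOT1, SLOT2, SLOT3, SLOT7, SLOT4, SLOT6, SLOT5, SLOT8.
SLOT2 starts before SLOT1 ends → SLOT1 and SLOT2 overlap.
SLOT3 starts before SLOT1 ends → SLOT1 and SLOT3 overlap.
SLOT7 starts before SLOT1 ends → SLOT1 and SLOT7 overlap.
SLOT4 starts after SLOT1 ends, so SLOT1 has no further overlaps.
SLOT3 starts before SLOT2 ends → SLOT2 and SLOT3 overlap.
SLOT7 starts exactly when SLOT2 ends (back-to-back, no overlap), so SLOT2 has no further overlaps.
SLOT7 starts before SLOT3 ends → SLOT3 and SLOT7 overlap.
SLOT4 starts after SLOT3 ends, so SLOT3 has no further overlaps.
SLOT4 starts after SLOT7 ends, so SLOT7 has no further overlaps.
SLOT6 starts before SLOT4 ends → SLOT4 and SLOT6 overlap.
SLOT5 starts after SLOT4 ends, so SLOT4 has no further overlaps.
SLOT5 starts before SLOT6 ends → SLOT6 and SLOT5 overlap.
SLOT8 starts before SLOT6 ends → SLOT6 and SLOT8 overlap.
SLOT8 starts before SLOT5 ends → SLOT5 and SLOT8 overlap.

SLOT1 & SLOT2, SLOT1 & SLOT3, SLOT1 & SLOT7, SLOT2 & SLOT3, SLOT3 & SLOT7, SLOT4 & SLOT6, SLOT5 & SLOT6, SLOT5 & SLOT8, SLOT6 & SLOT8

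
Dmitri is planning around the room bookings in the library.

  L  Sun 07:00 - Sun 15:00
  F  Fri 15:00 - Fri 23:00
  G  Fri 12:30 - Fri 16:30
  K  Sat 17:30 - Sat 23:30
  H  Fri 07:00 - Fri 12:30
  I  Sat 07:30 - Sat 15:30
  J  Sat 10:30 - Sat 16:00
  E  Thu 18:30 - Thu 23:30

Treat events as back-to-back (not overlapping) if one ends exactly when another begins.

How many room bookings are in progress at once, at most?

Sweep the timeline, counting +1 at each start and −1 at each end (ends before starts at a tie):
Thu 18:30 start E → 1
Thu 23:30 end E → 0
Fri 07:00 start H → 1
Fri 12:30 end H → 0
Fri 12:30 start G → 1
Fri 15:00 start F → 2
Fri 16:30 end G → 1
Fri 23:00 end F → 0
Sat 07:30 start I → 1
Sat 10:30 start J → 2
Sat 15:30 end I → 1
Sat 16:00 end J → 0
Sat 17:30 start K → 1
Sat 23:30 end K → 0
Sun 07:00 start L → 1
Sun 15:00 end L → 0
Peak is 2, at Fri 15:00 (F, G).

2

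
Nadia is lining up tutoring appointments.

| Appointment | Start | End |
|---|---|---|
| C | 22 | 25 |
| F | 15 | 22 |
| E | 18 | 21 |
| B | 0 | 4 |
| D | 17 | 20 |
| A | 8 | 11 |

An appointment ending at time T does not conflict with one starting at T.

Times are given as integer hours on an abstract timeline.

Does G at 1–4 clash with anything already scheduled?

Yes — it overlaps B

B: starts 0 before G ends 4, and ends 4 after G starts 1 → overlap.
A: starts 8 at or after G ends 4 → clear.
F: starts 15 at or after G ends 4 → clear.
D: starts 17 at or after G ends 4 → clear.
E: starts 18 at or after G ends 4 → clear.
C: starts 22 at or after G ends 4 → clear.
G overlaps B.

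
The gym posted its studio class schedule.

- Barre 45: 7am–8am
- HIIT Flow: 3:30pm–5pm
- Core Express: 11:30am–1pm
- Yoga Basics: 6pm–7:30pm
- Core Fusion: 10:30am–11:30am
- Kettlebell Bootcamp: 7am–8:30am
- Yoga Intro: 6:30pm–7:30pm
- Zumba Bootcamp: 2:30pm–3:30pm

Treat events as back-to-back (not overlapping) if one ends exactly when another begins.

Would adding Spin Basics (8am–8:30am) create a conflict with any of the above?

Kettlebell Bootcamp: starts 7am before Spin Basics ends 8:30am, and ends 8:30am after Spin Basics starts 8am → overlap.
Barre 45: ends 8am at or before Spin Basics starts 8am → clear.
Core Fusion: starts 10:30am at or after Spin Basics ends 8:30am → clear.
Core Express: starts 11:30am at or after Spin Basics ends 8:30am → clear.
Zumba Bootcamp: starts 2:30pm at or after Spin Basics ends 8:30am → clear.
HIIT Flow: starts 3:30pm at or after Spin Basics ends 8:30am → clear.
Yoga Basics: starts 6pm at or after Spin Basics ends 8:30am → clear.
Yoga Intro: starts 6:30pm at or after Spin Basics ends 8:30am → clear.
Spin Basics overlaps Kettlebell Bootcamp.

Yes — it overlaps Kettlebell Bootcamp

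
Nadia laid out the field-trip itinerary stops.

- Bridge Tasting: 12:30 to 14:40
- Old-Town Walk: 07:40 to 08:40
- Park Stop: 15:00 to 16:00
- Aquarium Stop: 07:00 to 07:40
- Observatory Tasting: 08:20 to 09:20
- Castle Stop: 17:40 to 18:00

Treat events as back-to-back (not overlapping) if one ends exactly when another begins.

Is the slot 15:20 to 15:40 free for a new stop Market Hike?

No — it overlaps Park Stop

Aquarium Stop: ends 07:40 at or before Market Hike starts 15:20 → clear.
Old-Town Walk: ends 08:40 at or before Market Hike starts 15:20 → clear.
Observatory Tasting: ends 09:20 at or before Market Hike starts 15:20 → clear.
Bridge Tasting: ends 14:40 at or before Market Hike starts 15:20 → clear.
Park Stop: starts 15:00 before Market Hike ends 15:40, and ends 16:00 after Market Hike starts 15:20 → overlap.
Castle Stop: starts 17:40 at or after Market Hike ends 15:40 → clear.
Market Hike overlaps Park Stop.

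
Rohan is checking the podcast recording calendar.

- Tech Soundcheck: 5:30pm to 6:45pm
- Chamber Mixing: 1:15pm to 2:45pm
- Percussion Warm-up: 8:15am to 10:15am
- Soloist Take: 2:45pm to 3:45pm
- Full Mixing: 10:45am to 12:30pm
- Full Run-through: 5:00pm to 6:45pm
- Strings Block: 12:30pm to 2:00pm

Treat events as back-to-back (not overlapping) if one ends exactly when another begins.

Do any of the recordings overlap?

Yes

Sorted by start: Percussion Warm-up, Full Mixing, Strings Block, Chamber Mixing, Soloist Take, Full Run-through, Tech Soundcheck.
Full Mixing starts after Percussion Warm-up ends; Percussion Warm-up is clear from here.
Strings Block starts exactly when Full Mixing ends (back-to-back, no overlap); Full Mixing is clear from here.
Chamber Mixing starts before Strings Block ends → Strings Block and Chamber Mixing overlap.
That's a conflict, so the schedule is not conflict-free.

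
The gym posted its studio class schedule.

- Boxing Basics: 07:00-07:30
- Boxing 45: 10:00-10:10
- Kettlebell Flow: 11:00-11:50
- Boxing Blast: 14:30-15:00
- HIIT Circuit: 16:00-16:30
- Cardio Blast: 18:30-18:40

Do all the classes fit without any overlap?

Yes

Sorted by start: Boxing Basics, Boxing 45, Kettlebell Flow, Boxing Blast, HIIT Circuit, Cardio Blast.
Boxing 45 starts after Boxing Basics ends, so nothing later overlaps Boxing Basics either.
Kettlebell Flow starts after Boxing 45 ends, so nothing later overlaps Boxing 45 either.
Boxing Blast starts after Kettlebell Flow ends, so nothing later overlaps Kettlebell Flow either.
HIIT Circuit starts after Boxing Blast ends, so nothing later overlaps Boxing Blast either.
Cardio Blast starts after HIIT Circuit ends.
Every pair is clear; the schedule has no overlaps.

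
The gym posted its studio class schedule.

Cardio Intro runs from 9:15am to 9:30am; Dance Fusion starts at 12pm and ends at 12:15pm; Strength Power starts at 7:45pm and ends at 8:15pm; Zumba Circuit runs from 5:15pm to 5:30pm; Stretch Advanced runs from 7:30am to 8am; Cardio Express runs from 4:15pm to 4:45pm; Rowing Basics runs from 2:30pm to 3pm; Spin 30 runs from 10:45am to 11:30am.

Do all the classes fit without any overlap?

Yes

Sorted by start: Stretch Advanced, Cardio Intro, Spin 30, Dance Fusion, Rowing Basics, Cardio Express, Zumba Circuit, Strength Power.
Cardio Intro starts after Stretch Advanced ends; Stretch Advanced is clear from here.
Spin 30 starts after Cardio Intro ends; Cardio Intro is clear from here.
Dance Fusion starts after Spin 30 ends; Spin 30 is clear from here.
Rowing Basics starts after Dance Fusion ends; Dance Fusion is clear from here.
Cardio Express starts after Rowing Basics ends; Rowing Basics is clear from here.
Zumba Circuit starts after Cardio Express ends; Cardio Express is clear from here.
Strength Power starts after Zumba Circuit ends.
Every pair is clear; the schedule has no overlaps.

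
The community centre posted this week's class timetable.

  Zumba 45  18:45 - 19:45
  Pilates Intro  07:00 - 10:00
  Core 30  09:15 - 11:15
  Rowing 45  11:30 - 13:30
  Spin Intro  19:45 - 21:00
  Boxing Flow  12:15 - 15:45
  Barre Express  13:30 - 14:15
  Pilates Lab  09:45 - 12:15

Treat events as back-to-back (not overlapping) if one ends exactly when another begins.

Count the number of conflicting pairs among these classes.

Sorted by start: Pilates Intro, Core 30, Pilates Lab, Rowing 45, Boxing Flow, Barre Express, Zumba 45, Spin Intro.
Core 30 starts before Pilates Intro ends → Pilates Intro and Core 30 overlap.
Pilates Lab starts before Pilates Intro ends → Pilates Intro and Pilates Lab overlap.
Rowing 45 starts after Pilates Intro ends — done with Pilates Intro.
Pilates Lab starts before Core 30 ends → Core 30 and Pilates Lab overlap.
Rowing 45 starts after Core 30 ends — done with Core 30.
Rowing 45 starts before Pilates Lab ends → Pilates Lab and Rowing 45 overlap.
Boxing Flow starts exactly when Pilates Lab ends (back-to-back, no overlap) — done with Pilates Lab.
Boxing Flow starts before Rowing 45 ends → Rowing 45 and Boxing Flow overlap.
Barre Express starts exactly when Rowing 45 ends (back-to-back, no overlap) — done with Rowing 45.
Barre Express starts before Boxing Flow ends → Boxing Flow and Barre Express overlap.
Zumba 45 starts after Boxing Flow ends — done with Boxing Flow.
Zumba 45 starts after Barre Express ends — done with Barre Express.
Spin Intro starts exactly when Zumba 45 ends (back-to-back, no overlap).
Overlapping pairs: Barre Express & Boxing Flow, Boxing Flow & Rowing 45, Core 30 & Pilates Intro, Core 30 & Pilates Lab, Pilates Intro & Pilates Lab, Pilates Lab & Rowing 45 — 6 in total.

6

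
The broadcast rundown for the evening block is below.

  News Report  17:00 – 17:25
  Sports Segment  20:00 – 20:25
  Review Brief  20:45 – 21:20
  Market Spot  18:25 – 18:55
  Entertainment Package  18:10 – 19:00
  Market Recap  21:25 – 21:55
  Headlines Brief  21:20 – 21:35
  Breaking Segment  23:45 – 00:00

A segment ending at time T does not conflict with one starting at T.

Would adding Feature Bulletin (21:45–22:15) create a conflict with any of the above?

News Report: ends 17:25 at or before Feature Bulletin starts 21:45 → clear.
Entertainment Package: ends 19:00 at or before Feature Bulletin starts 21:45 → clear.
Market Spot: ends 18:55 at or before Feature Bulletin starts 21:45 → clear.
Sports Segment: ends 20:25 at or before Feature Bulletin starts 21:45 → clear.
Review Brief: ends 21:20 at or before Feature Bulletin starts 21:45 → clear.
Headlines Brief: ends 21:35 at or before Feature Bulletin starts 21:45 → clear.
Market Recap: starts 21:25 before Feature Bulletin ends 22:15, and ends 21:55 after Feature Bulletin starts 21:45 → overlap.
Breaking Segment: starts 23:45 at or after Feature Bulletin ends 22:15 → clear.
Feature Bulletin overlaps Market Recap.

Yes — it overlaps Market Recap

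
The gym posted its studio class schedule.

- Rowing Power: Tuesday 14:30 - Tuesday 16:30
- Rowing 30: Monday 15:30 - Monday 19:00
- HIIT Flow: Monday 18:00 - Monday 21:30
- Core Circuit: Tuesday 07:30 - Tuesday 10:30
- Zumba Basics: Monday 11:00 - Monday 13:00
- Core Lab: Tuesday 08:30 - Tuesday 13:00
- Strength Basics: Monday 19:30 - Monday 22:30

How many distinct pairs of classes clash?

3

Sorted by start: Zumba Basics, Rowing 30, HIIT Flow, Strength Basics, Core Circuit, Core Lab, Rowing Power.
Rowing 30 starts after Zumba Basics ends, so nothing later overlaps Zumba Basics either.
HIIT Flow starts before Rowing 30 ends → Rowing 30 and HIIT Flow overlap.
Strength Basics starts after Rowing 30 ends, so nothing later overlaps Rowing 30 either.
Strength Basics starts before HIIT Flow ends → HIIT Flow and Strength Basics overlap.
Core Circuit starts after HIIT Flow ends, so nothing later overlaps HIIT Flow either.
Core Circuit starts after Strength Basics ends, so nothing later overlaps Strength Basics either.
Core Lab starts before Core Circuit ends → Core Circuit and Core Lab overlap.
Rowing Power starts after Core Circuit ends.
Rowing Power starts after Core Lab ends.
Overlapping pairs: Core Circuit & Core Lab, HIIT Flow & Rowing 30, HIIT Flow & Strength Basics — 3 in total.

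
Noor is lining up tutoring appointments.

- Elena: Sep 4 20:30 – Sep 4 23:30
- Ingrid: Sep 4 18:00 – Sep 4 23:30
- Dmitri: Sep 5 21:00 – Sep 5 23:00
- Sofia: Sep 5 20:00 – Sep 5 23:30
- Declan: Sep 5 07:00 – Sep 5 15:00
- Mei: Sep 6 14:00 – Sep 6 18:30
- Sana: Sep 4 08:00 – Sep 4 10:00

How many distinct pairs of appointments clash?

2

Sorted by start: Sana, Ingrid, Elena, Declan, Sofia, Dmitri, Mei.
Ingrid starts after Sana ends, so Sana has no further overlaps.
Elena starts before Ingrid ends → Ingrid and Elena overlap.
Declan starts after Ingrid ends, so Ingrid has no further overlaps.
Declan starts after Elena ends, so Elena has no further overlaps.
Sofia starts after Declan ends, so Declan has no further overlaps.
Dmitri starts before Sofia ends → Sofia and Dmitri overlap.
Mei starts after Sofia ends.
Mei starts after Dmitri ends.
Overlapping pairs: Dmitri & Sofia, Elena & Ingrid — 2 in total.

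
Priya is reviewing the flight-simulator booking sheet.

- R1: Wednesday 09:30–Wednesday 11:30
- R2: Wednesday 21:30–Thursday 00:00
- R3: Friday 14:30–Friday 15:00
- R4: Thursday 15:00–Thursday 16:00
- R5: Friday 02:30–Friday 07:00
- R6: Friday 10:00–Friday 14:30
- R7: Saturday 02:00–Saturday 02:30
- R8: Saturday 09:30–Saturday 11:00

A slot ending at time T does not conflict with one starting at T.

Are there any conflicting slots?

No

Sorted by start: R1, R2, R4, R5, R6, R3, R7, R8.
R2 starts after R1 ends; R1 is clear from here.
R4 starts after R2 ends; R2 is clear from here.
R5 starts after R4 ends; R4 is clear from here.
R6 starts after R5 ends; R5 is clear from here.
R3 starts exactly when R6 ends (back-to-back, no overlap); R6 is clear from here.
R7 starts after R3 ends; R3 is clear from here.
R8 starts after R7 ends.
Every pair is clear; the schedule has no overlaps.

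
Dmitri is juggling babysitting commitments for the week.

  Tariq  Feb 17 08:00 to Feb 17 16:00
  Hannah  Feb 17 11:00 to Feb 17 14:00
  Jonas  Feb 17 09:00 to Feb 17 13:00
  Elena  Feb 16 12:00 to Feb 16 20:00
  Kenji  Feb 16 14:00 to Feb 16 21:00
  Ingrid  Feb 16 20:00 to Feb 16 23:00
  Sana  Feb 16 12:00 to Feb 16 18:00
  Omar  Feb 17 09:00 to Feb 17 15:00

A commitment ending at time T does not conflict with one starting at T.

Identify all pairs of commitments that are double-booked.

Elena & Kenji, Elena & Sana, Hannah & Jonas, Hannah & Omar, Hannah & Tariq, Ingrid & Kenji, Jonas & Omar, Jonas & Tariq, Kenji & Sana, Omar & Tariq

Sorted by start: Sana, Elena, Kenji, Ingrid, Tariq, Jonas, Omar, Hannah.
Elena starts before Sana ends → Sana and Elena overlap.
Kenji starts before Sana ends → Sana and Kenji overlap.
Ingrid starts after Sana ends, so Sana has no further overlaps.
Kenji starts before Elena ends → Elena and Kenji overlap.
Ingrid starts exactly when Elena ends (back-to-back, no overlap), so Elena has no further overlaps.
Ingrid starts before Kenji ends → Kenji and Ingrid overlap.
Tariq starts after Kenji ends, so Kenji has no further overlaps.
Tariq starts after Ingrid ends, so Ingrid has no further overlaps.
Jonas starts before Tariq ends → Tariq and Jonas overlap.
Omar starts before Tariq ends → Tariq and Omar overlap.
Hannah starts before Tariq ends → Tariq and Hannah overlap.
Omar starts before Jonas ends → Jonas and Omar overlap.
Hannah starts before Jonas ends → Jonas and Hannah overlap.
Hannah starts before Omar ends → Omar and Hannah overlap.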